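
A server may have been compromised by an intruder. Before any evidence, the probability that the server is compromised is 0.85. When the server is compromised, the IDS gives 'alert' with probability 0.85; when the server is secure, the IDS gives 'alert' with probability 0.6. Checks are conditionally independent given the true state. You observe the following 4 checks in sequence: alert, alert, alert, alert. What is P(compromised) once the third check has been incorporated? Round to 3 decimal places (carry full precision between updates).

After 'alert': P(compromised) = 0.85·0.8500 / (0.85·0.8500 + 0.6·0.1500) ≈ 0.8892
After 'alert': P(compromised) = 0.85·0.8892 / (0.85·0.8892 + 0.6·0.1108) ≈ 0.9192
After 'alert': P(compromised) = 0.85·0.9192 / (0.85·0.9192 + 0.6·0.0808) ≈ 0.9416

0.942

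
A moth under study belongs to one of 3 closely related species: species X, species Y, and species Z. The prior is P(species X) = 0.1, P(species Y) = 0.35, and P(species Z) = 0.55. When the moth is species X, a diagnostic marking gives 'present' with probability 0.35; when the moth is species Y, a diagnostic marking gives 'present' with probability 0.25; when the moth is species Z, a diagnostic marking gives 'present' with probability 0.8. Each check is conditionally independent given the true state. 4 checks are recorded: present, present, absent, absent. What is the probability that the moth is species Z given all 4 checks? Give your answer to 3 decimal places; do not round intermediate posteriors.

Apply Bayes' rule sequentially, carrying P(species Z) forward.
After 'present': normaliser = 0.35·0.1000 + 0.25·0.3500 + 0.8·0.5500; P(species X) ≈ 0.0622, P(species Y) ≈ 0.1556, P(species Z) ≈ 0.7822
After 'present': normaliser = 0.35·0.0622 + 0.25·0.1556 + 0.8·0.7822; P(species X) ≈ 0.0317, P(species Y) ≈ 0.0567, P(species Z) ≈ 0.9116
After 'absent': normaliser = 0.65·0.0317 + 0.75·0.0567 + 0.2·0.9116; P(species X) ≈ 0.0840, P(species Y) ≈ 0.1731, P(species Z) ≈ 0.7429
After 'absent': normaliser = 0.65·0.0840 + 0.75·0.1731 + 0.2·0.7429; P(species X) ≈ 0.1640, P(species Y) ≈ 0.3899, P(species Z) ≈ 0.4461

0.446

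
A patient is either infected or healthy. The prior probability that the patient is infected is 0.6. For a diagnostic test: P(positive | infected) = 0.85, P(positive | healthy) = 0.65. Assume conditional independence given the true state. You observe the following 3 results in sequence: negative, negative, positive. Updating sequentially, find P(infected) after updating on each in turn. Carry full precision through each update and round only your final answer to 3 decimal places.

Each posterior becomes the prior for the next update.
After 'negative': P(infected) = 0.15·0.6000 / (0.15·0.6000 + 0.35·0.4000) ≈ 0.3913
After 'negative': P(infected) = 0.15·0.3913 / (0.15·0.3913 + 0.35·0.6087) ≈ 0.2160
After 'positive': P(infected) = 0.85·0.2160 / (0.85·0.2160 + 0.65·0.7840) ≈ 0.2649

0.265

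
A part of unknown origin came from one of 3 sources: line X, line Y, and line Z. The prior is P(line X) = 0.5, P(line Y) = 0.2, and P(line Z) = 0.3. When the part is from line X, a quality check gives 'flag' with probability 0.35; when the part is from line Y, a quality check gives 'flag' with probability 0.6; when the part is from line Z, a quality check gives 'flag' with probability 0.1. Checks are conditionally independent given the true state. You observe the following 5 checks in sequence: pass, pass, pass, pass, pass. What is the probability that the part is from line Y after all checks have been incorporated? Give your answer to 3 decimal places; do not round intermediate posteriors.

0.009

After 'pass': normaliser = 0.65·0.5000 + 0.4·0.2000 + 0.9·0.3000; P(line X) ≈ 0.4815, P(line Y) ≈ 0.1185, P(line Z) ≈ 0.4000
After 'pass': normaliser = 0.65·0.4815 + 0.4·0.1185 + 0.9·0.4000; P(line X) ≈ 0.4344, P(line Y) ≈ 0.0658, P(line Z) ≈ 0.4997
After 'pass': normaliser = 0.65·0.4344 + 0.4·0.0658 + 0.9·0.4997; P(line X) ≈ 0.3723, P(line Y) ≈ 0.0347, P(line Z) ≈ 0.5930
After 'pass': normaliser = 0.65·0.3723 + 0.4·0.0347 + 0.9·0.5930; P(line X) ≈ 0.3065, P(line Y) ≈ 0.0176, P(line Z) ≈ 0.6759
After 'pass': normaliser = 0.65·0.3065 + 0.4·0.0176 + 0.9·0.6759; P(line X) ≈ 0.2446, P(line Y) ≈ 0.0086, P(line Z) ≈ 0.7468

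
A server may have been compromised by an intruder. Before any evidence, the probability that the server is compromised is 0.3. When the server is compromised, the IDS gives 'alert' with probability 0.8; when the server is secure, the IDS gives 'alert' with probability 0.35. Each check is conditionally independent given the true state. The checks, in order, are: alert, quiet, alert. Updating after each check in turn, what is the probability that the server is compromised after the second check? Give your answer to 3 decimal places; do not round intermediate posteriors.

0.232

After 'alert': P(compromised) = 0.8·0.3000 / (0.8·0.3000 + 0.35·0.7000) ≈ 0.4948
After 'quiet': P(compromised) = 0.2·0.4948 / (0.2·0.4948 + 0.65·0.5052) ≈ 0.2316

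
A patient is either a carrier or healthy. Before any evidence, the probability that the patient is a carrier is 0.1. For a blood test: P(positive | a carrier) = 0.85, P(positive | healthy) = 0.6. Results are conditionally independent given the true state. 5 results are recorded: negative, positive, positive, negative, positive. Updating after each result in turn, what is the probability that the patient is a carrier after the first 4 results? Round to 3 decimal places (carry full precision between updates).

After 'negative': P(carrier) = 0.15·0.1000 / (0.15·0.1000 + 0.4·0.9000) ≈ 0.0400
After 'positive': P(carrier) = 0.85·0.0400 / (0.85·0.0400 + 0.6·0.9600) ≈ 0.0557
After 'positive': P(carrier) = 0.85·0.0557 / (0.85·0.0557 + 0.6·0.9443) ≈ 0.0772
After 'negative': P(carrier) = 0.15·0.0772 / (0.15·0.0772 + 0.4·0.9228) ≈ 0.0304

0.030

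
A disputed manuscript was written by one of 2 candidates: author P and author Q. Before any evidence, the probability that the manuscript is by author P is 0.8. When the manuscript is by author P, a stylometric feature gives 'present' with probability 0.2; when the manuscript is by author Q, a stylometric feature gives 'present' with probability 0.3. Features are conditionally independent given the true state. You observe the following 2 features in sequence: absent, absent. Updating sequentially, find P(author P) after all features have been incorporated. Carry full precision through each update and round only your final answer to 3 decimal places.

0.839

Apply Bayes' rule sequentially, carrying P(author P) forward.
After 'absent': P(author P) = 0.8·0.8000 / (0.8·0.8000 + 0.7·0.2000) ≈ 0.8205
After 'absent': P(author P) = 0.8·0.8205 / (0.8·0.8205 + 0.7·0.1795) ≈ 0.8393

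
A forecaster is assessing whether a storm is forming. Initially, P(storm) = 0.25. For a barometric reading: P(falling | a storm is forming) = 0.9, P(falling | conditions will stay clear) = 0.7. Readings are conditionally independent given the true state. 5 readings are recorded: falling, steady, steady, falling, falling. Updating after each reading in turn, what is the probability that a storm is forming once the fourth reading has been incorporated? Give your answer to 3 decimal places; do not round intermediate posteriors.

After 'falling': P(storm) = 0.9·0.2500 / (0.9·0.2500 + 0.7·0.7500) ≈ 0.3000
After 'steady': P(storm) = 0.1·0.3000 / (0.1·0.3000 + 0.3·0.7000) ≈ 0.1250
After 'steady': P(storm) = 0.1·0.1250 / (0.1·0.1250 + 0.3·0.8750) ≈ 0.0455
After 'falling': P(storm) = 0.9·0.0455 / (0.9·0.0455 + 0.7·0.9545) ≈ 0.0577

0.058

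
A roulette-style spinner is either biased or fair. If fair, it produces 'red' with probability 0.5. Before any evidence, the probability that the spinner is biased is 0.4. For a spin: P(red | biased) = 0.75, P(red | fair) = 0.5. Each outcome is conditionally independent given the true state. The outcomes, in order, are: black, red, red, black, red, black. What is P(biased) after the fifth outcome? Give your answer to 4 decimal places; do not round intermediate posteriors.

0.3600

After 'black': P(biased) = 0.25·0.4000 / (0.25·0.4000 + 0.5·0.6000) ≈ 0.2500
After 'red': P(biased) = 0.75·0.2500 / (0.75·0.2500 + 0.5·0.7500) ≈ 0.3333
After 'red': P(biased) = 0.75·0.3333 / (0.75·0.3333 + 0.5·0.6667) ≈ 0.4286
After 'black': P(biased) = 0.25·0.4286 / (0.25·0.4286 + 0.5·0.5714) ≈ 0.2727
After 'red': P(biased) = 0.75·0.2727 / (0.75·0.2727 + 0.5·0.7273) ≈ 0.3600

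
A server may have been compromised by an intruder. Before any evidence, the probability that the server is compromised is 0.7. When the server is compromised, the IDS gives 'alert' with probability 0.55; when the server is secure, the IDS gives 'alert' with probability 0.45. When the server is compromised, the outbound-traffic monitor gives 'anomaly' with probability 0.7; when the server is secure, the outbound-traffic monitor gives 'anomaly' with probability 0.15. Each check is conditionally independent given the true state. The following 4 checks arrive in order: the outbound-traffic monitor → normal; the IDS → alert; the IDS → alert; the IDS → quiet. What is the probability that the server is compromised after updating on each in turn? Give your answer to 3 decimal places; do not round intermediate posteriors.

0.502

After the outbound-traffic monitor='normal': P(compromised) = 0.3·0.7000 / (0.3·0.7000 + 0.85·0.3000) ≈ 0.4516
After the IDS='alert': P(compromised) = 0.55·0.4516 / (0.55·0.4516 + 0.45·0.5484) ≈ 0.5016
After the IDS='alert': P(compromised) = 0.55·0.5016 / (0.55·0.5016 + 0.45·0.4984) ≈ 0.5516
After the IDS='quiet': P(compromised) = 0.45·0.5516 / (0.45·0.5516 + 0.55·0.4484) ≈ 0.5016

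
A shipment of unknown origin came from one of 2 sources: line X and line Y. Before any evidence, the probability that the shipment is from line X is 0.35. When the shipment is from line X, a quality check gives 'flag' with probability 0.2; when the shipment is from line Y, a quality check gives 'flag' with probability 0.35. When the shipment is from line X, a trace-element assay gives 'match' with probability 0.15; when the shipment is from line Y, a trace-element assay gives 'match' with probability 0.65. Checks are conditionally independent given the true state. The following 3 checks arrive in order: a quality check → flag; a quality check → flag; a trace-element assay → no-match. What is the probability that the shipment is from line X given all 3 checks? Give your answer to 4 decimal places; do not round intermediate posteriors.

After a quality check='flag': P(line X) = 0.2·0.3500 / (0.2·0.3500 + 0.35·0.6500) ≈ 0.2353
After a quality check='flag': P(line X) = 0.2·0.2353 / (0.2·0.2353 + 0.35·0.7647) ≈ 0.1495
After a trace-element assay='no-match': P(line X) = 0.85·0.1495 / (0.85·0.1495 + 0.35·0.8505) ≈ 0.2992

0.2992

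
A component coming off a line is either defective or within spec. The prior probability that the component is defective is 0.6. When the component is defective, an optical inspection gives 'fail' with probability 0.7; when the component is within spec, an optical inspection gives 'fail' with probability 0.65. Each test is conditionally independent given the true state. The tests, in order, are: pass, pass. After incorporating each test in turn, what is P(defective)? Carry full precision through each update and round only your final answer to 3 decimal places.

After 'pass': P(defective) = 0.3·0.6000 / (0.3·0.6000 + 0.35·0.4000) ≈ 0.5625
After 'pass': P(defective) = 0.3·0.5625 / (0.3·0.5625 + 0.35·0.4375) ≈ 0.5243

0.524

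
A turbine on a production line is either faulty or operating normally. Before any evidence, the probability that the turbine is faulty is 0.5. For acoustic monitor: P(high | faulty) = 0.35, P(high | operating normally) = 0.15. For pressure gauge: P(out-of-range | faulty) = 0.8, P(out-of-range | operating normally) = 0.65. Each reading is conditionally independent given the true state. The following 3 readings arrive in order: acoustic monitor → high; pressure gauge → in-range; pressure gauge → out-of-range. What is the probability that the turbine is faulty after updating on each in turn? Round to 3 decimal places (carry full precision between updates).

0.621

After acoustic monitor='high': P(faulty) = 0.35·0.5000 / (0.35·0.5000 + 0.15·0.5000) ≈ 0.7000
After pressure gauge='in-range': P(faulty) = 0.2·0.7000 / (0.2·0.7000 + 0.35·0.3000) ≈ 0.5714
After pressure gauge='out-of-range': P(faulty) = 0.8·0.5714 / (0.8·0.5714 + 0.65·0.4286) ≈ 0.6214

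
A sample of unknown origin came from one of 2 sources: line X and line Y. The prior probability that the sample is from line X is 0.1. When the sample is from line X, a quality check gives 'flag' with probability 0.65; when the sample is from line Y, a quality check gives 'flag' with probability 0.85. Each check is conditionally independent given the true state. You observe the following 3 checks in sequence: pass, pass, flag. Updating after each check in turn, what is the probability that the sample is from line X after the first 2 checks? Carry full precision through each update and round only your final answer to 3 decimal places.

Apply Bayes' rule sequentially, carrying P(line X) forward.
After 'pass': P(line X) = 0.35·0.1000 / (0.35·0.1000 + 0.15·0.9000) ≈ 0.2059
After 'pass': P(line X) = 0.35·0.2059 / (0.35·0.2059 + 0.15·0.7941) ≈ 0.3769

0.377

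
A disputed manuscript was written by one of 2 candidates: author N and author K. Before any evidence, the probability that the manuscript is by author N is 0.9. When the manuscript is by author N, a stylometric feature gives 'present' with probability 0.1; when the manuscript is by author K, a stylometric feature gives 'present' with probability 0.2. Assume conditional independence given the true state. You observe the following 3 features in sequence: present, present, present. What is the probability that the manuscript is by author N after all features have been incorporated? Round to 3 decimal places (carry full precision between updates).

0.529

Each posterior becomes the prior for the next update.
After 'present': P(author N) = 0.1·0.9000 / (0.1·0.9000 + 0.2·0.1000) ≈ 0.8182
After 'present': P(author N) = 0.1·0.8182 / (0.1·0.8182 + 0.2·0.1818) ≈ 0.6923
After 'present': P(author N) = 0.1·0.6923 / (0.1·0.6923 + 0.2·0.3077) ≈ 0.5294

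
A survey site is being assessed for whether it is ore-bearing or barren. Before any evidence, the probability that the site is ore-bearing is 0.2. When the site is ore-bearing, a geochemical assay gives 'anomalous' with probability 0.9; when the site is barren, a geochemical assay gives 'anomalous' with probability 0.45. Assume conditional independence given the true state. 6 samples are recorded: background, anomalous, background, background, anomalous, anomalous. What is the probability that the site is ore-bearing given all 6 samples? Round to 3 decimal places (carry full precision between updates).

0.012

Apply Bayes' rule sequentially, carrying P(ore) forward.
After 'background': P(ore) = 0.1·0.2000 / (0.1·0.2000 + 0.55·0.8000) ≈ 0.0435
After 'anomalous': P(ore) = 0.9·0.0435 / (0.9·0.0435 + 0.45·0.9565) ≈ 0.0833
After 'background': P(ore) = 0.1·0.0833 / (0.1·0.0833 + 0.55·0.9167) ≈ 0.0163
After 'background': P(ore) = 0.1·0.0163 / (0.1·0.0163 + 0.55·0.9837) ≈ 0.0030
After 'anomalous': P(ore) = 0.9·0.0030 / (0.9·0.0030 + 0.45·0.9970) ≈ 0.0060
After 'anomalous': P(ore) = 0.9·0.0060 / (0.9·0.0060 + 0.45·0.9940) ≈ 0.0119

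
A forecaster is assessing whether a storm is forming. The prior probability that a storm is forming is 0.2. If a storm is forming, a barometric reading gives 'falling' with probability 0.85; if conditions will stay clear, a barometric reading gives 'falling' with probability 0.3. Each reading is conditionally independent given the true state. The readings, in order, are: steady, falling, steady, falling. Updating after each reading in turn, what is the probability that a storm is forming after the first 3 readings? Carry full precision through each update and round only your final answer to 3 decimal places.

Each posterior becomes the prior for the next update.
After 'steady': P(storm) = 0.15·0.2000 / (0.15·0.2000 + 0.7·0.8000) ≈ 0.0508
After 'falling': P(storm) = 0.85·0.0508 / (0.85·0.0508 + 0.3·0.9492) ≈ 0.1318
After 'steady': P(storm) = 0.15·0.1318 / (0.15·0.1318 + 0.7·0.8682) ≈ 0.0315

0.032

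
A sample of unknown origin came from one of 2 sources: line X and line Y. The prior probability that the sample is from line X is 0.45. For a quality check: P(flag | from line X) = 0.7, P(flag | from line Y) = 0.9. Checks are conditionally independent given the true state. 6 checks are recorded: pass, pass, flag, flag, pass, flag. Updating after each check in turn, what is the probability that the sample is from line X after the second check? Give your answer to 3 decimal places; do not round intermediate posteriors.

0.880

Each posterior becomes the prior for the next update.
After 'pass': P(line X) = 0.3·0.4500 / (0.3·0.4500 + 0.1·0.5500) ≈ 0.7105
After 'pass': P(line X) = 0.3·0.7105 / (0.3·0.7105 + 0.1·0.2895) ≈ 0.8804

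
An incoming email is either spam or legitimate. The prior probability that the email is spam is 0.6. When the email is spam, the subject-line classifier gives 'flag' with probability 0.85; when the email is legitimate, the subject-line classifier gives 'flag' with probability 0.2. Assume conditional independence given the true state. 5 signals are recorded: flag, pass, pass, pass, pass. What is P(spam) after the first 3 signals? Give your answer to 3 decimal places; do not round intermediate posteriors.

0.183

Apply Bayes' rule sequentially, carrying P(spam) forward.
After 'flag': P(spam) = 0.85·0.6000 / (0.85·0.6000 + 0.2·0.4000) ≈ 0.8644
After 'pass': P(spam) = 0.15·0.8644 / (0.15·0.8644 + 0.8·0.1356) ≈ 0.5445
After 'pass': P(spam) = 0.15·0.5445 / (0.15·0.5445 + 0.8·0.4555) ≈ 0.1831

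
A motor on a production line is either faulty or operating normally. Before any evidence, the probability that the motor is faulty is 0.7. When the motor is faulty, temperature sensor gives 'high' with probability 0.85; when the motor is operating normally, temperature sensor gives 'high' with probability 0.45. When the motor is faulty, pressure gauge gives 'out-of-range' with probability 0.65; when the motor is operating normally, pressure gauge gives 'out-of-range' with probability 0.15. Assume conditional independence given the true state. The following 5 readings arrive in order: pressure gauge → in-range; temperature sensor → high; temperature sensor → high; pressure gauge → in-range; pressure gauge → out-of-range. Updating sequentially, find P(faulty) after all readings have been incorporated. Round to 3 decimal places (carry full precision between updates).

After pressure gauge='in-range': P(faulty) = 0.35·0.7000 / (0.35·0.7000 + 0.85·0.3000) ≈ 0.4900
After temperature sensor='high': P(faulty) = 0.85·0.4900 / (0.85·0.4900 + 0.45·0.5100) ≈ 0.6447
After temperature sensor='high': P(faulty) = 0.85·0.6447 / (0.85·0.6447 + 0.45·0.3553) ≈ 0.7742
After pressure gauge='in-range': P(faulty) = 0.35·0.7742 / (0.35·0.7742 + 0.85·0.2258) ≈ 0.5853
After pressure gauge='out-of-range': P(faulty) = 0.65·0.5853 / (0.65·0.5853 + 0.15·0.4147) ≈ 0.8595

0.859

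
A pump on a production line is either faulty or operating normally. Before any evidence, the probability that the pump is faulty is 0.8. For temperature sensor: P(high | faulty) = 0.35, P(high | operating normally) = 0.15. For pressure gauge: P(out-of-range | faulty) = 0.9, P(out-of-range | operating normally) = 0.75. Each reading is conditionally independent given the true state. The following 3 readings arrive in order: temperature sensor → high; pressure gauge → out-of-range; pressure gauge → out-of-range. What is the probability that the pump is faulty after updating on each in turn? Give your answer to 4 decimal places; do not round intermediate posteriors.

Each posterior becomes the prior for the next update.
After temperature sensor='high': P(faulty) = 0.35·0.8000 / (0.35·0.8000 + 0.15·0.2000) ≈ 0.9032
After pressure gauge='out-of-range': P(faulty) = 0.9·0.9032 / (0.9·0.9032 + 0.75·0.0968) ≈ 0.9180
After pressure gauge='out-of-range': P(faulty) = 0.9·0.9180 / (0.9·0.9180 + 0.75·0.0820) ≈ 0.9307

0.9307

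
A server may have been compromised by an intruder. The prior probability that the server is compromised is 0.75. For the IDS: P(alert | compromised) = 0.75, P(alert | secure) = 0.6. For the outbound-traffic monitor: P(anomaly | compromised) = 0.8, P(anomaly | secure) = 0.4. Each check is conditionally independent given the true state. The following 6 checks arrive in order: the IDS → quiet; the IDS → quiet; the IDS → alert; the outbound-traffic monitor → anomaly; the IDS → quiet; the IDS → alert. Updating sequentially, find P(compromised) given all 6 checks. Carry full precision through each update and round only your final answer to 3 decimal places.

0.696

After the IDS='quiet': P(compromised) = 0.25·0.7500 / (0.25·0.7500 + 0.4·0.2500) ≈ 0.6522
After the IDS='quiet': P(compromised) = 0.25·0.6522 / (0.25·0.6522 + 0.4·0.3478) ≈ 0.5396
After the IDS='alert': P(compromised) = 0.75·0.5396 / (0.75·0.5396 + 0.6·0.4604) ≈ 0.5943
After the outbound-traffic monitor='anomaly': P(compromised) = 0.8·0.5943 / (0.8·0.5943 + 0.4·0.4057) ≈ 0.7455
After the IDS='quiet': P(compromised) = 0.25·0.7455 / (0.25·0.7455 + 0.4·0.2545) ≈ 0.6468
After the IDS='alert': P(compromised) = 0.75·0.6468 / (0.75·0.6468 + 0.6·0.3532) ≈ 0.6959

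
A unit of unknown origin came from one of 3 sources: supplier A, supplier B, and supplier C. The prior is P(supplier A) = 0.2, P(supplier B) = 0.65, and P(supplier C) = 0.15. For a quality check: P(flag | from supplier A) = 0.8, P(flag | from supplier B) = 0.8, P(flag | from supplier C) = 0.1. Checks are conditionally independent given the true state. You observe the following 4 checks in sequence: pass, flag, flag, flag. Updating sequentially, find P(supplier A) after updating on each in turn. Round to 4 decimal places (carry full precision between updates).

After 'pass': normaliser = 0.2·0.2000 + 0.2·0.6500 + 0.9·0.1500; P(supplier A) ≈ 0.1311, P(supplier B) ≈ 0.4262, P(supplier C) ≈ 0.4426
After 'flag': normaliser = 0.8·0.1311 + 0.8·0.4262 + 0.1·0.4426; P(supplier A) ≈ 0.2140, P(supplier B) ≈ 0.6957, P(supplier C) ≈ 0.0903
After 'flag': normaliser = 0.8·0.2140 + 0.8·0.6957 + 0.1·0.0903; P(supplier A) ≈ 0.2324, P(supplier B) ≈ 0.7553, P(supplier C) ≈ 0.0123
After 'flag': normaliser = 0.8·0.2324 + 0.8·0.7553 + 0.1·0.0123; P(supplier A) ≈ 0.2349, P(supplier B) ≈ 0.7635, P(supplier C) ≈ 0.0015

0.2349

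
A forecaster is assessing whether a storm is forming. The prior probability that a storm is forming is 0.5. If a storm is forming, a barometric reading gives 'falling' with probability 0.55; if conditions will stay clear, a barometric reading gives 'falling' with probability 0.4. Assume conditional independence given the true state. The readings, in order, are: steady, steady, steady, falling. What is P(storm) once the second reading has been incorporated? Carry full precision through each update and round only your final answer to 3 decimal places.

0.360

Apply Bayes' rule sequentially, carrying P(storm) forward.
After 'steady': P(storm) = 0.45·0.5000 / (0.45·0.5000 + 0.6·0.5000) ≈ 0.4286
After 'steady': P(storm) = 0.45·0.4286 / (0.45·0.4286 + 0.6·0.5714) ≈ 0.3600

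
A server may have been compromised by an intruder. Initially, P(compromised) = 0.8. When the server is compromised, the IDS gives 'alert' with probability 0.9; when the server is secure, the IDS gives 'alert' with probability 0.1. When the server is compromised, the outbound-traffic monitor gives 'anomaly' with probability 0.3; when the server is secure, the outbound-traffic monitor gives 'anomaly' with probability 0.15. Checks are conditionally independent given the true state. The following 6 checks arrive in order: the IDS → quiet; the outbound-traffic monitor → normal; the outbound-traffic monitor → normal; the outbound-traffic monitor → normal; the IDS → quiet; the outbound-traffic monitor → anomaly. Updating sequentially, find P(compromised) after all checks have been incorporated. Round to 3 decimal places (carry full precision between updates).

After the IDS='quiet': P(compromised) = 0.1·0.8000 / (0.1·0.8000 + 0.9·0.2000) ≈ 0.3077
After the outbound-traffic monitor='normal': P(compromised) = 0.7·0.3077 / (0.7·0.3077 + 0.85·0.6923) ≈ 0.2679
After the outbound-traffic monitor='normal': P(compromised) = 0.7·0.2679 / (0.7·0.2679 + 0.85·0.7321) ≈ 0.2316
After the outbound-traffic monitor='normal': P(compromised) = 0.7·0.2316 / (0.7·0.2316 + 0.85·0.7684) ≈ 0.1989
After the IDS='quiet': P(compromised) = 0.1·0.1989 / (0.1·0.1989 + 0.9·0.8011) ≈ 0.0268
After the outbound-traffic monitor='anomaly': P(compromised) = 0.3·0.0268 / (0.3·0.0268 + 0.15·0.9732) ≈ 0.0523

0.052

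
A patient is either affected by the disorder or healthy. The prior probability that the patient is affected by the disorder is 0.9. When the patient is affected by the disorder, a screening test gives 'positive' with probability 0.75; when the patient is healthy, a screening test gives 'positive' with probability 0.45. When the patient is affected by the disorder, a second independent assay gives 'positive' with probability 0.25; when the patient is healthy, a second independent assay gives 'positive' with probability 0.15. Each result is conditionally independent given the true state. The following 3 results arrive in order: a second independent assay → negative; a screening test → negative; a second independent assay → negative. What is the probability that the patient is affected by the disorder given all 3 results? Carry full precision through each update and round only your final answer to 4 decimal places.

After a second independent assay='negative': P(affected) = 0.75·0.9000 / (0.75·0.9000 + 0.85·0.1000) ≈ 0.8882
After a screening test='negative': P(affected) = 0.25·0.8882 / (0.25·0.8882 + 0.55·0.1118) ≈ 0.7831
After a second independent assay='negative': P(affected) = 0.75·0.7831 / (0.75·0.7831 + 0.85·0.2169) ≈ 0.7610

0.7610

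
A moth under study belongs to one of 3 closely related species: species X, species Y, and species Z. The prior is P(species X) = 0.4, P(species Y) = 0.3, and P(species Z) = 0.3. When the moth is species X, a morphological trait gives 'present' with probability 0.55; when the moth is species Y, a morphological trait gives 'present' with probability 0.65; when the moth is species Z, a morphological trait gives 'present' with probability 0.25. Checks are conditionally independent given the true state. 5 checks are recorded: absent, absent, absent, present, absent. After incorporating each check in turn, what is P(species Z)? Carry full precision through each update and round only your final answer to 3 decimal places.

0.665

After 'absent': normaliser = 0.45·0.4000 + 0.35·0.3000 + 0.75·0.3000; P(species X) ≈ 0.3529, P(species Y) ≈ 0.2059, P(species Z) ≈ 0.4412
After 'absent': normaliser = 0.45·0.3529 + 0.35·0.2059 + 0.75·0.4412; P(species X) ≈ 0.2827, P(species Y) ≈ 0.1283, P(species Z) ≈ 0.5890
After 'absent': normaliser = 0.45·0.2827 + 0.35·0.1283 + 0.75·0.5890; P(species X) ≈ 0.2072, P(species Y) ≈ 0.0731, P(species Z) ≈ 0.7196
After 'present': normaliser = 0.55·0.2072 + 0.65·0.0731 + 0.25·0.7196; P(species X) ≈ 0.3339, P(species Y) ≈ 0.1392, P(species Z) ≈ 0.5269
After 'absent': normaliser = 0.45·0.3339 + 0.35·0.1392 + 0.75·0.5269; P(species X) ≈ 0.2529, P(species Y) ≈ 0.0820, P(species Z) ≈ 0.6651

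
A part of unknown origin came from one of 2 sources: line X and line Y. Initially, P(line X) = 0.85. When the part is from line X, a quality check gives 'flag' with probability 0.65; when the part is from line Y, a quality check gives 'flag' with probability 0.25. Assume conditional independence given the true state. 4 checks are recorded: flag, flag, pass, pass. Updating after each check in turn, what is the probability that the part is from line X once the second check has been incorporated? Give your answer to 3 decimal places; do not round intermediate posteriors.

Each posterior becomes the prior for the next update.
After 'flag': P(line X) = 0.65·0.8500 / (0.65·0.8500 + 0.25·0.1500) ≈ 0.9364
After 'flag': P(line X) = 0.65·0.9364 / (0.65·0.9364 + 0.25·0.0636) ≈ 0.9746

0.975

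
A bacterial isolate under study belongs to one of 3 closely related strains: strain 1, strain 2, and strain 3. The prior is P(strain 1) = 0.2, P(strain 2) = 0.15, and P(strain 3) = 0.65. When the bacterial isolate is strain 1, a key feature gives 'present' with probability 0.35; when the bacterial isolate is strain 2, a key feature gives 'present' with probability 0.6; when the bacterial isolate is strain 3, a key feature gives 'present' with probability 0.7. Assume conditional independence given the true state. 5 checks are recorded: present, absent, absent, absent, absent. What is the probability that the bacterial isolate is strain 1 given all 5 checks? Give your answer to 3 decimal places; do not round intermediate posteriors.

After 'present': normaliser = 0.35·0.2000 + 0.6·0.1500 + 0.7·0.6500; P(strain 1) ≈ 0.1138, P(strain 2) ≈ 0.1463, P(strain 3) ≈ 0.7398
After 'absent': normaliser = 0.65·0.1138 + 0.4·0.1463 + 0.3·0.7398; P(strain 1) ≈ 0.2087, P(strain 2) ≈ 0.1651, P(strain 3) ≈ 0.6261
After 'absent': normaliser = 0.65·0.2087 + 0.4·0.1651 + 0.3·0.6261; P(strain 1) ≈ 0.3482, P(strain 2) ≈ 0.1696, P(strain 3) ≈ 0.4822
After 'absent': normaliser = 0.65·0.3482 + 0.4·0.1696 + 0.3·0.4822; P(strain 1) ≈ 0.5158, P(strain 2) ≈ 0.1546, P(strain 3) ≈ 0.3296
After 'absent': normaliser = 0.65·0.5158 + 0.4·0.1546 + 0.3·0.3296; P(strain 1) ≈ 0.6760, P(strain 2) ≈ 0.1246, P(strain 3) ≈ 0.1994

0.676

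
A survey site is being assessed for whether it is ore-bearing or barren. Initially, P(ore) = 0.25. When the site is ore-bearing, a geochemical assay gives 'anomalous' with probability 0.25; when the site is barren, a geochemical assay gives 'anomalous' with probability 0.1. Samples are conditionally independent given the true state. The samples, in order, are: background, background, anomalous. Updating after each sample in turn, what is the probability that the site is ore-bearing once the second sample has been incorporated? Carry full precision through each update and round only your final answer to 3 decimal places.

0.188

Apply Bayes' rule sequentially, carrying P(ore) forward.
After 'background': P(ore) = 0.75·0.2500 / (0.75·0.2500 + 0.9·0.7500) ≈ 0.2174
After 'background': P(ore) = 0.75·0.2174 / (0.75·0.2174 + 0.9·0.7826) ≈ 0.1880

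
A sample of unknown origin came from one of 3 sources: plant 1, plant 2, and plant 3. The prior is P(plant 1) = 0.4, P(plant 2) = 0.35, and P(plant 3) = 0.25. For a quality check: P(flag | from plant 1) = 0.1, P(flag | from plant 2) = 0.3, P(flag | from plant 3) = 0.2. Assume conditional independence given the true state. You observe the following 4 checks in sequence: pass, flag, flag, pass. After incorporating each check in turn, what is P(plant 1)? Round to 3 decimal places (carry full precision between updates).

0.129

Apply Bayes' rule sequentially, carrying P(plant 1) forward.
After 'pass': normaliser = 0.9·0.4000 + 0.7·0.3500 + 0.8·0.2500; P(plant 1) ≈ 0.4472, P(plant 2) ≈ 0.3043, P(plant 3) ≈ 0.2484
After 'flag': normaliser = 0.1·0.4472 + 0.3·0.3043 + 0.2·0.2484; P(plant 1) ≈ 0.2408, P(plant 2) ≈ 0.4916, P(plant 3) ≈ 0.2676
After 'flag': normaliser = 0.1·0.2408 + 0.3·0.4916 + 0.2·0.2676; P(plant 1) ≈ 0.1070, P(plant 2) ≈ 0.6553, P(plant 3) ≈ 0.2377
After 'pass': normaliser = 0.9·0.1070 + 0.7·0.6553 + 0.8·0.2377; P(plant 1) ≈ 0.1292, P(plant 2) ≈ 0.6156, P(plant 3) ≈ 0.2552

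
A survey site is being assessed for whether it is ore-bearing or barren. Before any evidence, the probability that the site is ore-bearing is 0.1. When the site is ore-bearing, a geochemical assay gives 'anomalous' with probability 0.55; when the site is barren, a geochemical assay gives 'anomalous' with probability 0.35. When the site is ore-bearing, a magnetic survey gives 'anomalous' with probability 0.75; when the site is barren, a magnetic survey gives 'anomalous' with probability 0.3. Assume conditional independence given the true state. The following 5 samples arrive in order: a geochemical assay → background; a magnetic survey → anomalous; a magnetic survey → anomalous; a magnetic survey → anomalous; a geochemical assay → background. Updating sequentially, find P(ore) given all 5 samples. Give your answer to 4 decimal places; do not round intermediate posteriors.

Each posterior becomes the prior for the next update.
After a geochemical assay='background': P(ore) = 0.45·0.1000 / (0.45·0.1000 + 0.65·0.9000) ≈ 0.0714
After a magnetic survey='anomalous': P(ore) = 0.75·0.0714 / (0.75·0.0714 + 0.3·0.9286) ≈ 0.1613
After a magnetic survey='anomalous': P(ore) = 0.75·0.1613 / (0.75·0.1613 + 0.3·0.8387) ≈ 0.3247
After a magnetic survey='anomalous': P(ore) = 0.75·0.3247 / (0.75·0.3247 + 0.3·0.6753) ≈ 0.5459
After a geochemical assay='background': P(ore) = 0.45·0.5459 / (0.45·0.5459 + 0.65·0.4541) ≈ 0.4542

0.4542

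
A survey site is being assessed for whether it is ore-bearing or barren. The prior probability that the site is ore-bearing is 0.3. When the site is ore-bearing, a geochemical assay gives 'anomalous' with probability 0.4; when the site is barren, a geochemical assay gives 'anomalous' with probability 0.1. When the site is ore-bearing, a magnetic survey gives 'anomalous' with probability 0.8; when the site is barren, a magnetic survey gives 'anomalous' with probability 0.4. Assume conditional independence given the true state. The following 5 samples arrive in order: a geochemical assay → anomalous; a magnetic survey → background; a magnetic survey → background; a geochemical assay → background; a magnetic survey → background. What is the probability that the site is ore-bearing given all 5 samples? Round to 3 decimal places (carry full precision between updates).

0.041

After a geochemical assay='anomalous': P(ore) = 0.4·0.3000 / (0.4·0.3000 + 0.1·0.7000) ≈ 0.6316
After a magnetic survey='background': P(ore) = 0.2·0.6316 / (0.2·0.6316 + 0.6·0.3684) ≈ 0.3636
After a magnetic survey='background': P(ore) = 0.2·0.3636 / (0.2·0.3636 + 0.6·0.6364) ≈ 0.1600
After a geochemical assay='background': P(ore) = 0.6·0.1600 / (0.6·0.1600 + 0.9·0.8400) ≈ 0.1127
After a magnetic survey='background': P(ore) = 0.2·0.1127 / (0.2·0.1127 + 0.6·0.8873) ≈ 0.0406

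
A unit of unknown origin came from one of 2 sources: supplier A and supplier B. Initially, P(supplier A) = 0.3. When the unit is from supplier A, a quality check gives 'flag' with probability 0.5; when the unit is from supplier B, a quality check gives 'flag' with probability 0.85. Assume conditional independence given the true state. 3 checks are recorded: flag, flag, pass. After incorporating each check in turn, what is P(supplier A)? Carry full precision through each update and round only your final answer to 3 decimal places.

0.331

Apply Bayes' rule sequentially, carrying P(supplier A) forward.
After 'flag': P(supplier A) = 0.5·0.3000 / (0.5·0.3000 + 0.85·0.7000) ≈ 0.2013
After 'flag': P(supplier A) = 0.5·0.2013 / (0.5·0.2013 + 0.85·0.7987) ≈ 0.1291
After 'pass': P(supplier A) = 0.5·0.1291 / (0.5·0.1291 + 0.15·0.8709) ≈ 0.3308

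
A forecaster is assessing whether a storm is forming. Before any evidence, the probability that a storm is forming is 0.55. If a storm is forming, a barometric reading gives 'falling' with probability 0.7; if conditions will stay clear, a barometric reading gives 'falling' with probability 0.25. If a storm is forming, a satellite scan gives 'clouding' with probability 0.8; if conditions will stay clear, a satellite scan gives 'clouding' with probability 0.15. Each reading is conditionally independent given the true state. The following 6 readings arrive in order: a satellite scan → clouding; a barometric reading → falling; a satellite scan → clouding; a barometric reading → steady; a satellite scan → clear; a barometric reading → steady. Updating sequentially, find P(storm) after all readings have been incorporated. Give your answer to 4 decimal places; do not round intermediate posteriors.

Each posterior becomes the prior for the next update.
After a satellite scan='clouding': P(storm) = 0.8·0.5500 / (0.8·0.5500 + 0.15·0.4500) ≈ 0.8670
After a barometric reading='falling': P(storm) = 0.7·0.8670 / (0.7·0.8670 + 0.25·0.1330) ≈ 0.9481
After a satellite scan='clouding': P(storm) = 0.8·0.9481 / (0.8·0.9481 + 0.15·0.0519) ≈ 0.9898
After a barometric reading='steady': P(storm) = 0.3·0.9898 / (0.3·0.9898 + 0.75·0.0102) ≈ 0.9750
After a satellite scan='clear': P(storm) = 0.2·0.9750 / (0.2·0.9750 + 0.85·0.0250) ≈ 0.9016
After a barometric reading='steady': P(storm) = 0.3·0.9016 / (0.3·0.9016 + 0.75·0.0984) ≈ 0.7856

0.7856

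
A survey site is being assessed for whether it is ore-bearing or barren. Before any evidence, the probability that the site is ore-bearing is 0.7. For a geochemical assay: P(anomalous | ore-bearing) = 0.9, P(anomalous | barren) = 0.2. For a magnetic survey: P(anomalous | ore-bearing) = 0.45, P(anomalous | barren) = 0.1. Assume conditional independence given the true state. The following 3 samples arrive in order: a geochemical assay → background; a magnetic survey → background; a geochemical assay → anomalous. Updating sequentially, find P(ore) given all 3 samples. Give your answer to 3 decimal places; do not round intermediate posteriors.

0.445

After a geochemical assay='background': P(ore) = 0.1·0.7000 / (0.1·0.7000 + 0.8·0.3000) ≈ 0.2258
After a magnetic survey='background': P(ore) = 0.55·0.2258 / (0.55·0.2258 + 0.9·0.7742) ≈ 0.1513
After a geochemical assay='anomalous': P(ore) = 0.9·0.1513 / (0.9·0.1513 + 0.2·0.8487) ≈ 0.4451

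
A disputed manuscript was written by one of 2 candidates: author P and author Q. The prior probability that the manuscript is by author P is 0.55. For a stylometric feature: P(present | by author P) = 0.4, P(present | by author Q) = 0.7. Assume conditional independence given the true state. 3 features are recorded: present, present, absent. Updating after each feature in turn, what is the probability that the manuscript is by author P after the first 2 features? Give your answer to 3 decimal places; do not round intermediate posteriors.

After 'present': P(author P) = 0.4·0.5500 / (0.4·0.5500 + 0.7·0.4500) ≈ 0.4112
After 'present': P(author P) = 0.4·0.4112 / (0.4·0.4112 + 0.7·0.5888) ≈ 0.2853

0.285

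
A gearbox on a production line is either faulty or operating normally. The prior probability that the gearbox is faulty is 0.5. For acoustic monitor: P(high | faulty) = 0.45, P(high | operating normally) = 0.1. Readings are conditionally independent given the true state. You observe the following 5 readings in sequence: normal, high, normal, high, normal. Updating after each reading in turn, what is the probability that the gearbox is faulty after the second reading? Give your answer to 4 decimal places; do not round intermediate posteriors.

After 'normal': P(faulty) = 0.55·0.5000 / (0.55·0.5000 + 0.9·0.5000) ≈ 0.3793
After 'high': P(faulty) = 0.45·0.3793 / (0.45·0.3793 + 0.1·0.6207) ≈ 0.7333

0.7333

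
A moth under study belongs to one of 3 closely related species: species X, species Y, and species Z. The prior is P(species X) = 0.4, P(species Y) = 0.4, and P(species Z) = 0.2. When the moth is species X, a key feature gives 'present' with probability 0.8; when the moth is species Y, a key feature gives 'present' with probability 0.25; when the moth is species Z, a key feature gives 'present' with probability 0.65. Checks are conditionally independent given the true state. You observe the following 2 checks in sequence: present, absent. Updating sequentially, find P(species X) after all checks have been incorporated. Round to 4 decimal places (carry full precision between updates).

Apply Bayes' rule sequentially, carrying P(species X) forward.
After 'present': normaliser = 0.8·0.4000 + 0.25·0.4000 + 0.65·0.2000; P(species X) ≈ 0.5818, P(species Y) ≈ 0.1818, P(species Z) ≈ 0.2364
After 'absent': normaliser = 0.2·0.5818 + 0.75·0.1818 + 0.35·0.2364; P(species X) ≈ 0.3469, P(species Y) ≈ 0.4065, P(species Z) ≈ 0.2466

0.3469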